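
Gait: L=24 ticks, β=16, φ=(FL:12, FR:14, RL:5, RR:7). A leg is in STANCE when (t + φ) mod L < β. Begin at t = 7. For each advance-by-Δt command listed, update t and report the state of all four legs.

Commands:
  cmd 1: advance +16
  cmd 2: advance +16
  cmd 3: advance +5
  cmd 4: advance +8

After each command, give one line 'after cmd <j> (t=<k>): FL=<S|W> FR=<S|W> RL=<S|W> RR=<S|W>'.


start t=7: FL=W FR=W RL=S RR=S
cmd 1: advance +16 → t=23, phase=(11,13,4,6) → FL=S FR=S RL=S RR=S
cmd 2: advance +16 → t=39, phase=(3,5,20,22) → FL=S FR=S RL=W RR=W
cmd 3: advance +5 → t=44, phase=(8,10,1,3) → FL=S FR=S RL=S RR=S
cmd 4: advance +8 → t=52, phase=(16,18,9,11) → FL=W FR=W RL=S RR=S

after cmd 1 (t=23): FL=S FR=S RL=S RR=S
after cmd 2 (t=39): FL=S FR=S RL=W RR=W
after cmd 3 (t=44): FL=S FR=S RL=S RR=S
after cmd 4 (t=52): FL=W FR=W RL=S RR=S


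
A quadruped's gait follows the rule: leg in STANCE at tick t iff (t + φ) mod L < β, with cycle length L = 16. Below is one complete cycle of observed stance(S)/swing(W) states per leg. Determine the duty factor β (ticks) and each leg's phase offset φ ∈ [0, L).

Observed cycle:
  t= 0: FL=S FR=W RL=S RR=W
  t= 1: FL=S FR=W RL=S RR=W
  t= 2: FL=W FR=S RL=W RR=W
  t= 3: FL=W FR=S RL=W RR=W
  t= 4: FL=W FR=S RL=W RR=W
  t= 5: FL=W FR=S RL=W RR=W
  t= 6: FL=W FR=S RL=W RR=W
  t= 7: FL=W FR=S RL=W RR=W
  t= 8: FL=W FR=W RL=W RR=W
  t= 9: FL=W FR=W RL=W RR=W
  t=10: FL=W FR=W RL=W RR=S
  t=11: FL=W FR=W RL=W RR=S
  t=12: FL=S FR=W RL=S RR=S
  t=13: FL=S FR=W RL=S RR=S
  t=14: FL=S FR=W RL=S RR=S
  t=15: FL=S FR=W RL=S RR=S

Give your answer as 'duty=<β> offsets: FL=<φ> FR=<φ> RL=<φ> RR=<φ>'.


duty β = stance ticks per leg = 6
FL: stance ticks = 6; W→S at t=12 → φ=4
FR: stance ticks = 6; W→S at t=2 → φ=14
RL: stance ticks = 6; W→S at t=12 → φ=4
RR: stance ticks = 6; W→S at t=10 → φ=6

duty=6 offsets: FL=4 FR=14 RL=4 RR=6


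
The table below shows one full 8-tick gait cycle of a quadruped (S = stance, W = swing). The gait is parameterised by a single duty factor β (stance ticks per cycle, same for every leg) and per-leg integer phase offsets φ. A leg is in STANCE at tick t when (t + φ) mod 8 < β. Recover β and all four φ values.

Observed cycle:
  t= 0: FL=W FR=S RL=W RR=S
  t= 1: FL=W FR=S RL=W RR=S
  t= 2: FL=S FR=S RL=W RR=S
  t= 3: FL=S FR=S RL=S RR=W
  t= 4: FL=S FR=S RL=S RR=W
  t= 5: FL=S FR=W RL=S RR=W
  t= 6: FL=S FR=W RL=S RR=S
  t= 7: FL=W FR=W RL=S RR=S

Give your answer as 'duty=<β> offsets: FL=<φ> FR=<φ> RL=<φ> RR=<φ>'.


duty β = stance ticks per leg = 5
FL: stance ticks = 5; W→S at t=2 → φ=6
FR: stance ticks = 5; W→S at t=0 → φ=0
RL: stance ticks = 5; W→S at t=3 → φ=5
RR: stance ticks = 5; W→S at t=6 → φ=2

duty=5 offsets: FL=6 FR=0 RL=5 RR=2


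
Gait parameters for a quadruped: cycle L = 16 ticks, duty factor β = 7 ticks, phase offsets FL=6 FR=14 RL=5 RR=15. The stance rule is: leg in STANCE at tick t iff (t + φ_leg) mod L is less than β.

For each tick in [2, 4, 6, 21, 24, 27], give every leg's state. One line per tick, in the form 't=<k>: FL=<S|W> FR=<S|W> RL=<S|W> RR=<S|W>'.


t=2: phase=(8,0,7,1) vs β=7 → FL=W FR=S RL=W RR=S
t=4: phase=(10,2,9,3) vs β=7 → FL=W FR=S RL=W RR=S
t=6: phase=(12,4,11,5) vs β=7 → FL=W FR=S RL=W RR=S
t=21: phase=(11,3,10,4) vs β=7 → FL=W FR=S RL=W RR=S
t=24: phase=(14,6,13,7) vs β=7 → FL=W FR=S RL=W RR=W
t=27: phase=(1,9,0,10) vs β=7 → FL=S FR=W RL=S RR=W

t=2: FL=W FR=S RL=W RR=S
t=4: FL=W FR=S RL=W RR=S
t=6: FL=W FR=S RL=W RR=S
t=21: FL=W FR=S RL=W RR=S
t=24: FL=W FR=S RL=W RR=W
t=27: FL=S FR=W RL=S RR=W


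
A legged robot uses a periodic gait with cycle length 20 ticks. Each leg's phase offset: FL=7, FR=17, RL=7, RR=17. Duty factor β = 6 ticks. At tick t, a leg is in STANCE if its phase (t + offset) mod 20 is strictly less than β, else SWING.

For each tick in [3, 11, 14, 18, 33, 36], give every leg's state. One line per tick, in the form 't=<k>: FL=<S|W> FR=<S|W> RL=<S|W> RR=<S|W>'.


t=3: phase=(10,0,10,0) vs β=6 → FL=W FR=S RL=W RR=S
t=11: phase=(18,8,18,8) vs β=6 → FL=W FR=W RL=W RR=W
t=14: phase=(1,11,1,11) vs β=6 → FL=S FR=W RL=S RR=W
t=18: phase=(5,15,5,15) vs β=6 → FL=S FR=W RL=S RR=W
t=33: phase=(0,10,0,10) vs β=6 → FL=S FR=W RL=S RR=W
t=36: phase=(3,13,3,13) vs β=6 → FL=S FR=W RL=S RR=W

t=3: FL=W FR=S RL=W RR=S
t=11: FL=W FR=W RL=W RR=W
t=14: FL=S FR=W RL=S RR=W
t=18: FL=S FR=W RL=S RR=W
t=33: FL=S FR=W RL=S RR=W
t=36: FL=S FR=W RL=S RR=W


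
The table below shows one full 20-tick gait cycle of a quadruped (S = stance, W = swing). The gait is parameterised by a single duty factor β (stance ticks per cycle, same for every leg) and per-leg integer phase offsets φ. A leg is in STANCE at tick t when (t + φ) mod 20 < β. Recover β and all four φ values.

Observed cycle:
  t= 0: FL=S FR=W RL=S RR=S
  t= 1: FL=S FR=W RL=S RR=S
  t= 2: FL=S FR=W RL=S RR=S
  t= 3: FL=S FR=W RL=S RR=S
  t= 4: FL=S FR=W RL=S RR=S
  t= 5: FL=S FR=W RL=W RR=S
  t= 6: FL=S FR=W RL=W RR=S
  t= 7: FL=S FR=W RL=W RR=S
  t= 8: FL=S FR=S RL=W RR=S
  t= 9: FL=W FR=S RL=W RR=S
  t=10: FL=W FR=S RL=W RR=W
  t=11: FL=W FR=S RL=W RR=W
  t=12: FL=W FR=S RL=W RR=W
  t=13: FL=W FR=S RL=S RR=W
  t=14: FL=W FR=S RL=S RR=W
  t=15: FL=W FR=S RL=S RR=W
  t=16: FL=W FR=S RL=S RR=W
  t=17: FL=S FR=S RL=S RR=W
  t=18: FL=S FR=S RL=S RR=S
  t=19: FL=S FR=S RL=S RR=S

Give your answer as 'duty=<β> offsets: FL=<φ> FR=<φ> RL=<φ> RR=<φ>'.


duty=12 offsets: FL=3 FR=12 RL=7 RR=2

duty β = stance ticks per leg = 12
FL: stance ticks = 12; W→S at t=17 → φ=3
FR: stance ticks = 12; W→S at t=8 → φ=12
RL: stance ticks = 12; W→S at t=13 → φ=7
RR: stance ticks = 12; W→S at t=18 → φ=2


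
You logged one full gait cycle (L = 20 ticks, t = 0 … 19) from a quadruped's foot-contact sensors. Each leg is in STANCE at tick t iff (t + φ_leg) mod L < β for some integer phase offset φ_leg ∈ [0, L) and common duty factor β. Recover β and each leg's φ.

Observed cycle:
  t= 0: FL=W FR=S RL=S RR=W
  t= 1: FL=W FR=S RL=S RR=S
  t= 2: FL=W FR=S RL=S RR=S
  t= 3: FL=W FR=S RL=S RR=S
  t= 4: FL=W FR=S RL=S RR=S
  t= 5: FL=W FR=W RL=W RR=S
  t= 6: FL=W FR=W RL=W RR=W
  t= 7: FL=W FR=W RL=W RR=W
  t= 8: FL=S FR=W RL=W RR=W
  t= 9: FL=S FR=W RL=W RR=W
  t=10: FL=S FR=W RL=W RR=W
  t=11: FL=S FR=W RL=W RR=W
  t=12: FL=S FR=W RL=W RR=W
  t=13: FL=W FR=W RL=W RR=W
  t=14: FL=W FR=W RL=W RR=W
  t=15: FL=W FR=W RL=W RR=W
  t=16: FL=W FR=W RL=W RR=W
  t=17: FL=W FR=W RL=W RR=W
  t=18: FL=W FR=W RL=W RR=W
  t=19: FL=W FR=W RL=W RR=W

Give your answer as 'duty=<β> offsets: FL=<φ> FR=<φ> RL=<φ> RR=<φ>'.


duty=5 offsets: FL=12 FR=0 RL=0 RR=19

duty β = stance ticks per leg = 5
FL: stance ticks = 5; W→S at t=8 → φ=12
FR: stance ticks = 5; W→S at t=0 → φ=0
RL: stance ticks = 5; W→S at t=0 → φ=0
RR: stance ticks = 5; W→S at t=1 → φ=19


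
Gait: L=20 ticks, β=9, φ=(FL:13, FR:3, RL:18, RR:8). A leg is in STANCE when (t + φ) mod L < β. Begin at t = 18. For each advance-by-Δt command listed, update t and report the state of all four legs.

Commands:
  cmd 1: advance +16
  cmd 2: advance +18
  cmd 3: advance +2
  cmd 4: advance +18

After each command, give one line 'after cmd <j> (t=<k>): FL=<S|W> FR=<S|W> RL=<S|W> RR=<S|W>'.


after cmd 1 (t=34): FL=S FR=W RL=W RR=S
after cmd 2 (t=52): FL=S FR=W RL=W RR=S
after cmd 3 (t=54): FL=S FR=W RL=W RR=S
after cmd 4 (t=72): FL=S FR=W RL=W RR=S

start t=18: FL=W FR=S RL=W RR=S
cmd 1: advance +16 → t=34, phase=(7,17,12,2) → FL=S FR=W RL=W RR=S
cmd 2: advance +18 → t=52, phase=(5,15,10,0) → FL=S FR=W RL=W RR=S
cmd 3: advance +2 → t=54, phase=(7,17,12,2) → FL=S FR=W RL=W RR=S
cmd 4: advance +18 → t=72, phase=(5,15,10,0) → FL=S FR=W RL=W RR=S


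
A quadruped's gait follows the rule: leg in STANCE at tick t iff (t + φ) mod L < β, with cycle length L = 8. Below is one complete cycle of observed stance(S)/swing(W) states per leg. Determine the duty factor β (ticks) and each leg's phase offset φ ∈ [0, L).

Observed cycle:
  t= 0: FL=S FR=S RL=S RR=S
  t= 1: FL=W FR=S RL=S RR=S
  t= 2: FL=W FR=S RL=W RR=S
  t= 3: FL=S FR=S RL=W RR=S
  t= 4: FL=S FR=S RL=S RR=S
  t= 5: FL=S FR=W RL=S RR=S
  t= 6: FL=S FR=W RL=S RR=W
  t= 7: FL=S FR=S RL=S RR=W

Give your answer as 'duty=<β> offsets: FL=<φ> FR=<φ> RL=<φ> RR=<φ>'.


duty β = stance ticks per leg = 6
FL: stance ticks = 6; W→S at t=3 → φ=5
FR: stance ticks = 6; W→S at t=7 → φ=1
RL: stance ticks = 6; W→S at t=4 → φ=4
RR: stance ticks = 6; W→S at t=0 → φ=0

duty=6 offsets: FL=5 FR=1 RL=4 RR=0


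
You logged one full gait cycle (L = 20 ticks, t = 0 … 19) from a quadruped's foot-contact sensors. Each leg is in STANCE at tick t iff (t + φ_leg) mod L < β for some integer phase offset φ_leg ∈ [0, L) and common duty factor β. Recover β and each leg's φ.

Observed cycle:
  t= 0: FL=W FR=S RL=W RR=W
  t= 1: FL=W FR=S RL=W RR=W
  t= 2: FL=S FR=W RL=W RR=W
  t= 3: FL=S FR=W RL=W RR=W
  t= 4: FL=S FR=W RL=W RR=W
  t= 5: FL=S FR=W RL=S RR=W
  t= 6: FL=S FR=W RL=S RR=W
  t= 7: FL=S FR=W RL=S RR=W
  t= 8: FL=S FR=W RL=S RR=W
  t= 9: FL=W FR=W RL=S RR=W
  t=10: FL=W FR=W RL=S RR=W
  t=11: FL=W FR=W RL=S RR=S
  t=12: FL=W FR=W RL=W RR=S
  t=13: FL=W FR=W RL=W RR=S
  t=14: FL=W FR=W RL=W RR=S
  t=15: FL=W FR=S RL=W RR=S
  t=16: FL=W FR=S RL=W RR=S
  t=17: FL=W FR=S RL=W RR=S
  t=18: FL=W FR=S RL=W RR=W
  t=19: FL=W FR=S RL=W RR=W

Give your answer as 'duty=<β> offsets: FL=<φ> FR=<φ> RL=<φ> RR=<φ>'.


duty β = stance ticks per leg = 7
FL: stance ticks = 7; W→S at t=2 → φ=18
FR: stance ticks = 7; W→S at t=15 → φ=5
RL: stance ticks = 7; W→S at t=5 → φ=15
RR: stance ticks = 7; W→S at t=11 → φ=9

duty=7 offsets: FL=18 FR=5 RL=15 RR=9


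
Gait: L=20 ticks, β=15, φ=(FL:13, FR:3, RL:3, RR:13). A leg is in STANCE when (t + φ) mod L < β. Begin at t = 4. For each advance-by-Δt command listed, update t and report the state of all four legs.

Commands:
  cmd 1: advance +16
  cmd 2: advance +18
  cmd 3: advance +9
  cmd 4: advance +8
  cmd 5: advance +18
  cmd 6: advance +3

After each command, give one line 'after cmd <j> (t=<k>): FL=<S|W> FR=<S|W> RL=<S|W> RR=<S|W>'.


start t=4: FL=W FR=S RL=S RR=W
cmd 1: advance +16 → t=20, phase=(13,3,3,13) → FL=S FR=S RL=S RR=S
cmd 2: advance +18 → t=38, phase=(11,1,1,11) → FL=S FR=S RL=S RR=S
cmd 3: advance +9 → t=47, phase=(0,10,10,0) → FL=S FR=S RL=S RR=S
cmd 4: advance +8 → t=55, phase=(8,18,18,8) → FL=S FR=W RL=W RR=S
cmd 5: advance +18 → t=73, phase=(6,16,16,6) → FL=S FR=W RL=W RR=S
cmd 6: advance +3 → t=76, phase=(9,19,19,9) → FL=S FR=W RL=W RR=S

after cmd 1 (t=20): FL=S FR=S RL=S RR=S
after cmd 2 (t=38): FL=S FR=S RL=S RR=S
after cmd 3 (t=47): FL=S FR=S RL=S RR=S
after cmd 4 (t=55): FL=S FR=W RL=W RR=S
after cmd 5 (t=73): FL=S FR=W RL=W RR=S
after cmd 6 (t=76): FL=S FR=W RL=W RR=S


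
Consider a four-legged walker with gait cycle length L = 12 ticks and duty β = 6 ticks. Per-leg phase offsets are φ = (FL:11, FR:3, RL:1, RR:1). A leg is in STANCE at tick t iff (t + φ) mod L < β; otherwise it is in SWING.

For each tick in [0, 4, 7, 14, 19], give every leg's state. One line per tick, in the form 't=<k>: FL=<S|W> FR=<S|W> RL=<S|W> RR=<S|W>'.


t=0: FL=W FR=S RL=S RR=S
t=4: FL=S FR=W RL=S RR=S
t=7: FL=W FR=W RL=W RR=W
t=14: FL=S FR=S RL=S RR=S
t=19: FL=W FR=W RL=W RR=W

t=0: phase=(11,3,1,1) vs β=6 → FL=W FR=S RL=S RR=S
t=4: phase=(3,7,5,5) vs β=6 → FL=S FR=W RL=S RR=S
t=7: phase=(6,10,8,8) vs β=6 → FL=W FR=W RL=W RR=W
t=14: phase=(1,5,3,3) vs β=6 → FL=S FR=S RL=S RR=S
t=19: phase=(6,10,8,8) vs β=6 → FL=W FR=W RL=W RR=W


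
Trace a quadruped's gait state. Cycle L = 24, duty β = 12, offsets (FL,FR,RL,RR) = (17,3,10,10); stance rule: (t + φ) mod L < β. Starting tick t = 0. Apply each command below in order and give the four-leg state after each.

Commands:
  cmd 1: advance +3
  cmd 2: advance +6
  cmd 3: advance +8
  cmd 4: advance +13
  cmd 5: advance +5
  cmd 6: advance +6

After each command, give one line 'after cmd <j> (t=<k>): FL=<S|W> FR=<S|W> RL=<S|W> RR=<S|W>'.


after cmd 1 (t=3): FL=W FR=S RL=W RR=W
after cmd 2 (t=9): FL=S FR=W RL=W RR=W
after cmd 3 (t=17): FL=S FR=W RL=S RR=S
after cmd 4 (t=30): FL=W FR=S RL=W RR=W
after cmd 5 (t=35): FL=S FR=W RL=W RR=W
after cmd 6 (t=41): FL=S FR=W RL=S RR=S

start t=0: FL=W FR=S RL=S RR=S
cmd 1: advance +3 → t=3, phase=(20,6,13,13) → FL=W FR=S RL=W RR=W
cmd 2: advance +6 → t=9, phase=(2,12,19,19) → FL=S FR=W RL=W RR=W
cmd 3: advance +8 → t=17, phase=(10,20,3,3) → FL=S FR=W RL=S RR=S
cmd 4: advance +13 → t=30, phase=(23,9,16,16) → FL=W FR=S RL=W RR=W
cmd 5: advance +5 → t=35, phase=(4,14,21,21) → FL=S FR=W RL=W RR=W
cmd 6: advance +6 → t=41, phase=(10,20,3,3) → FL=S FR=W RL=S RR=S


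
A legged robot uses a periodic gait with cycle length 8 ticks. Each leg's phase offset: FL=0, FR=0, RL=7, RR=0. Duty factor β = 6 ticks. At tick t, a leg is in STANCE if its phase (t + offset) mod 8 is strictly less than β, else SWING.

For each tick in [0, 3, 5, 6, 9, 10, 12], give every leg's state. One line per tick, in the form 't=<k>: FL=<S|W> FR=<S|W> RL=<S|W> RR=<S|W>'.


t=0: phase=(0,0,7,0) vs β=6 → FL=S FR=S RL=W RR=S
t=3: phase=(3,3,2,3) vs β=6 → FL=S FR=S RL=S RR=S
t=5: phase=(5,5,4,5) vs β=6 → FL=S FR=S RL=S RR=S
t=6: phase=(6,6,5,6) vs β=6 → FL=W FR=W RL=S RR=W
t=9: phase=(1,1,0,1) vs β=6 → FL=S FR=S RL=S RR=S
t=10: phase=(2,2,1,2) vs β=6 → FL=S FR=S RL=S RR=S
t=12: phase=(4,4,3,4) vs β=6 → FL=S FR=S RL=S RR=S

t=0: FL=S FR=S RL=W RR=S
t=3: FL=S FR=S RL=S RR=S
t=5: FL=S FR=S RL=S RR=S
t=6: FL=W FR=W RL=S RR=W
t=9: FL=S FR=S RL=S RR=S
t=10: FL=S FR=S RL=S RR=S
t=12: FL=S FR=S RL=S RR=S


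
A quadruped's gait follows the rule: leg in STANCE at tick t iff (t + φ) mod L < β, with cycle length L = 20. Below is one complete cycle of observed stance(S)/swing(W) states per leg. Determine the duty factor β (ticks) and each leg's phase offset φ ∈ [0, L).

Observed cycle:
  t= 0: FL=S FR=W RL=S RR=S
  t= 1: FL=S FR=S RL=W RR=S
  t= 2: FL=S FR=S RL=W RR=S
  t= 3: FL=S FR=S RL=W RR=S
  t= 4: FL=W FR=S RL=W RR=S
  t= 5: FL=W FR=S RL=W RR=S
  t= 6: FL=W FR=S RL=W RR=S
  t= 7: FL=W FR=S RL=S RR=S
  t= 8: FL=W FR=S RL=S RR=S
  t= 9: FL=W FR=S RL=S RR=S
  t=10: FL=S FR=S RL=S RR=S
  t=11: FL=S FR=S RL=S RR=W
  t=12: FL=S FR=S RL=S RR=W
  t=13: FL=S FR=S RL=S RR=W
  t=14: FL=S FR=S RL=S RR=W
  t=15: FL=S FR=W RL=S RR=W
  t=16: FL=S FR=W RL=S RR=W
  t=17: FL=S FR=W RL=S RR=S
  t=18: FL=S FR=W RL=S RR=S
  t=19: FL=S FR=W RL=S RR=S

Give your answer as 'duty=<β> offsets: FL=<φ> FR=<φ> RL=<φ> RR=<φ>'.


duty=14 offsets: FL=10 FR=19 RL=13 RR=3

duty β = stance ticks per leg = 14
FL: stance ticks = 14; W→S at t=10 → φ=10
FR: stance ticks = 14; W→S at t=1 → φ=19
RL: stance ticks = 14; W→S at t=7 → φ=13
RR: stance ticks = 14; W→S at t=17 → φ=3


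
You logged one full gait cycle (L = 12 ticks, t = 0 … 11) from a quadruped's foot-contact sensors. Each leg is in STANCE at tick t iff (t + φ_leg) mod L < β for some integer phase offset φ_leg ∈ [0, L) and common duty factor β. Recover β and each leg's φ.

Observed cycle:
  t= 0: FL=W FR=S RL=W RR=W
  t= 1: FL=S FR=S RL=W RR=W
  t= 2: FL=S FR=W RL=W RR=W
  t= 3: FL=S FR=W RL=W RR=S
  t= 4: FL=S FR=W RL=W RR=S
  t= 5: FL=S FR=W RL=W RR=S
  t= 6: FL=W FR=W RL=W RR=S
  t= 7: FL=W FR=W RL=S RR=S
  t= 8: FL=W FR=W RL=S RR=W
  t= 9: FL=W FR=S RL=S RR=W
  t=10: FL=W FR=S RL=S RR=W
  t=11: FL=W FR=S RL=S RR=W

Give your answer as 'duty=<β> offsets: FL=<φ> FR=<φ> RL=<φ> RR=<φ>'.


duty β = stance ticks per leg = 5
FL: stance ticks = 5; W→S at t=1 → φ=11
FR: stance ticks = 5; W→S at t=9 → φ=3
RL: stance ticks = 5; W→S at t=7 → φ=5
RR: stance ticks = 5; W→S at t=3 → φ=9

duty=5 offsets: FL=11 FR=3 RL=5 RR=9


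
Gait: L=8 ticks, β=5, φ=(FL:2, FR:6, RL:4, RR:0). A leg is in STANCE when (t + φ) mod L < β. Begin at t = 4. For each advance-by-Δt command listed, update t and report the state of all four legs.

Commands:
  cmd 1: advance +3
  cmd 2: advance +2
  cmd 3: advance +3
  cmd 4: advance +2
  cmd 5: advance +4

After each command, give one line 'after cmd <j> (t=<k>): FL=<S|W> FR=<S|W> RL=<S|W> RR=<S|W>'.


after cmd 1 (t=7): FL=S FR=W RL=S RR=W
after cmd 2 (t=9): FL=S FR=W RL=W RR=S
after cmd 3 (t=12): FL=W FR=S RL=S RR=S
after cmd 4 (t=14): FL=S FR=S RL=S RR=W
after cmd 5 (t=18): FL=S FR=S RL=W RR=S

start t=4: FL=W FR=S RL=S RR=S
cmd 1: advance +3 → t=7, phase=(1,5,3,7) → FL=S FR=W RL=S RR=W
cmd 2: advance +2 → t=9, phase=(3,7,5,1) → FL=S FR=W RL=W RR=S
cmd 3: advance +3 → t=12, phase=(6,2,0,4) → FL=W FR=S RL=S RR=S
cmd 4: advance +2 → t=14, phase=(0,4,2,6) → FL=S FR=S RL=S RR=W
cmd 5: advance +4 → t=18, phase=(4,0,6,2) → FL=S FR=S RL=W RR=S


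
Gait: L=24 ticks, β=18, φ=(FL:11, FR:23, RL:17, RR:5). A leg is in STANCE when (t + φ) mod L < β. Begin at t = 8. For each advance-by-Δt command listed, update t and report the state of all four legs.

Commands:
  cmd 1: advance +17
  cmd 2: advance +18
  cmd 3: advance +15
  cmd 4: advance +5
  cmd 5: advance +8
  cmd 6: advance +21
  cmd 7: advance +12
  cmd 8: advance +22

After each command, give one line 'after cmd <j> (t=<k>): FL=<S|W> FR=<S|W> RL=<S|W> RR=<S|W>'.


after cmd 1 (t=25): FL=S FR=S RL=W RR=S
after cmd 2 (t=43): FL=S FR=W RL=S RR=S
after cmd 3 (t=58): FL=W FR=S RL=S RR=S
after cmd 4 (t=63): FL=S FR=S RL=S RR=W
after cmd 5 (t=71): FL=S FR=W RL=S RR=S
after cmd 6 (t=92): FL=S FR=W RL=S RR=S
after cmd 7 (t=104): FL=W FR=S RL=S RR=S
after cmd 8 (t=126): FL=S FR=S RL=W RR=S

start t=8: FL=W FR=S RL=S RR=S
cmd 1: advance +17 → t=25, phase=(12,0,18,6) → FL=S FR=S RL=W RR=S
cmd 2: advance +18 → t=43, phase=(6,18,12,0) → FL=S FR=W RL=S RR=S
cmd 3: advance +15 → t=58, phase=(21,9,3,15) → FL=W FR=S RL=S RR=S
cmd 4: advance +5 → t=63, phase=(2,14,8,20) → FL=S FR=S RL=S RR=W
cmd 5: advance +8 → t=71, phase=(10,22,16,4) → FL=S FR=W RL=S RR=S
cmd 6: advance +21 → t=92, phase=(7,19,13,1) → FL=S FR=W RL=S RR=S
cmd 7: advance +12 → t=104, phase=(19,7,1,13) → FL=W FR=S RL=S RR=S
cmd 8: advance +22 → t=126, phase=(17,5,23,11) → FL=S FR=S RL=W RR=S


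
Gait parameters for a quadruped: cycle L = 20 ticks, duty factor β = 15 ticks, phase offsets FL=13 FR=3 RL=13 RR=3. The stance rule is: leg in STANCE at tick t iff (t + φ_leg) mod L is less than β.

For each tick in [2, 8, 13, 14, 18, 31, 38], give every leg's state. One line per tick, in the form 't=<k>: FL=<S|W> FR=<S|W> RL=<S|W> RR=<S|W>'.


t=2: FL=W FR=S RL=W RR=S
t=8: FL=S FR=S RL=S RR=S
t=13: FL=S FR=W RL=S RR=W
t=14: FL=S FR=W RL=S RR=W
t=18: FL=S FR=S RL=S RR=S
t=31: FL=S FR=S RL=S RR=S
t=38: FL=S FR=S RL=S RR=S

t=2: phase=(15,5,15,5) vs β=15 → FL=W FR=S RL=W RR=S
t=8: phase=(1,11,1,11) vs β=15 → FL=S FR=S RL=S RR=S
t=13: phase=(6,16,6,16) vs β=15 → FL=S FR=W RL=S RR=W
t=14: phase=(7,17,7,17) vs β=15 → FL=S FR=W RL=S RR=W
t=18: phase=(11,1,11,1) vs β=15 → FL=S FR=S RL=S RR=S
t=31: phase=(4,14,4,14) vs β=15 → FL=S FR=S RL=S RR=S
t=38: phase=(11,1,11,1) vs β=15 → FL=S FR=S RL=S RR=S


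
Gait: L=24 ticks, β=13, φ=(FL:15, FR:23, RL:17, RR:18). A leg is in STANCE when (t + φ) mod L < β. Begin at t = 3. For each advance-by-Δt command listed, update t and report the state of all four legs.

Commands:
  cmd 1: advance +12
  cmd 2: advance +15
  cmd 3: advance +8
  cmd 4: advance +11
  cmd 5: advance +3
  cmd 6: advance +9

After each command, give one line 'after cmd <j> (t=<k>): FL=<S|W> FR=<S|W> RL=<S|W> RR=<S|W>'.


start t=3: FL=W FR=S RL=W RR=W
cmd 1: advance +12 → t=15, phase=(6,14,8,9) → FL=S FR=W RL=S RR=S
cmd 2: advance +15 → t=30, phase=(21,5,23,0) → FL=W FR=S RL=W RR=S
cmd 3: advance +8 → t=38, phase=(5,13,7,8) → FL=S FR=W RL=S RR=S
cmd 4: advance +11 → t=49, phase=(16,0,18,19) → FL=W FR=S RL=W RR=W
cmd 5: advance +3 → t=52, phase=(19,3,21,22) → FL=W FR=S RL=W RR=W
cmd 6: advance +9 → t=61, phase=(4,12,6,7) → FL=S FR=S RL=S RR=S

after cmd 1 (t=15): FL=S FR=W RL=S RR=S
after cmd 2 (t=30): FL=W FR=S RL=W RR=S
after cmd 3 (t=38): FL=S FR=W RL=S RR=S
after cmd 4 (t=49): FL=W FR=S RL=W RR=W
after cmd 5 (t=52): FL=W FR=S RL=W RR=W
after cmd 6 (t=61): FL=S FR=S RL=S RR=S


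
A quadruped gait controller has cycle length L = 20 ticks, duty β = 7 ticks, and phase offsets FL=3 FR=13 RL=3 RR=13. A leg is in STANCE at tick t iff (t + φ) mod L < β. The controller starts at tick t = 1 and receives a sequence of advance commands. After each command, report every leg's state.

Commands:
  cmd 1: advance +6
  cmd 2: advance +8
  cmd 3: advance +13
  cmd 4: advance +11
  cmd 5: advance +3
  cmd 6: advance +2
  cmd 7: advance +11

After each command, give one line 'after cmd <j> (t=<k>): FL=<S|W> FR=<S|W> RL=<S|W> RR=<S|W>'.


after cmd 1 (t=7): FL=W FR=S RL=W RR=S
after cmd 2 (t=15): FL=W FR=W RL=W RR=W
after cmd 3 (t=28): FL=W FR=S RL=W RR=S
after cmd 4 (t=39): FL=S FR=W RL=S RR=W
after cmd 5 (t=42): FL=S FR=W RL=S RR=W
after cmd 6 (t=44): FL=W FR=W RL=W RR=W
after cmd 7 (t=55): FL=W FR=W RL=W RR=W

start t=1: FL=S FR=W RL=S RR=W
cmd 1: advance +6 → t=7, phase=(10,0,10,0) → FL=W FR=S RL=W RR=S
cmd 2: advance +8 → t=15, phase=(18,8,18,8) → FL=W FR=W RL=W RR=W
cmd 3: advance +13 → t=28, phase=(11,1,11,1) → FL=W FR=S RL=W RR=S
cmd 4: advance +11 → t=39, phase=(2,12,2,12) → FL=S FR=W RL=S RR=W
cmd 5: advance +3 → t=42, phase=(5,15,5,15) → FL=S FR=W RL=S RR=W
cmd 6: advance +2 → t=44, phase=(7,17,7,17) → FL=W FR=W RL=W RR=W
cmd 7: advance +11 → t=55, phase=(18,8,18,8) → FL=W FR=W RL=W RR=W


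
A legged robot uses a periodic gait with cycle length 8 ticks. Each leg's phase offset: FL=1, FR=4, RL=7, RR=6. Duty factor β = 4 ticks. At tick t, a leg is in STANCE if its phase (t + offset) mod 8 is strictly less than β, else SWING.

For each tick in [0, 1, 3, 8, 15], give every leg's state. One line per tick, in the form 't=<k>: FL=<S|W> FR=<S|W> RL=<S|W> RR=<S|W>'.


t=0: FL=S FR=W RL=W RR=W
t=1: FL=S FR=W RL=S RR=W
t=3: FL=W FR=W RL=S RR=S
t=8: FL=S FR=W RL=W RR=W
t=15: FL=S FR=S RL=W RR=W

t=0: phase=(1,4,7,6) vs β=4 → FL=S FR=W RL=W RR=W
t=1: phase=(2,5,0,7) vs β=4 → FL=S FR=W RL=S RR=W
t=3: phase=(4,7,2,1) vs β=4 → FL=W FR=W RL=S RR=S
t=8: phase=(1,4,7,6) vs β=4 → FL=S FR=W RL=W RR=W
t=15: phase=(0,3,6,5) vs β=4 → FL=S FR=S RL=W RR=W


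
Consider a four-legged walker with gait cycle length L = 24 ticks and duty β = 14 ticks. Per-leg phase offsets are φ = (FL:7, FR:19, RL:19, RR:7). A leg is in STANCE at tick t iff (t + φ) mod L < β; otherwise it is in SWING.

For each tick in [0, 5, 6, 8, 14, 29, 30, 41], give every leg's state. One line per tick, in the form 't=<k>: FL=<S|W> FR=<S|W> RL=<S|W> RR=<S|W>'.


t=0: phase=(7,19,19,7) vs β=14 → FL=S FR=W RL=W RR=S
t=5: phase=(12,0,0,12) vs β=14 → FL=S FR=S RL=S RR=S
t=6: phase=(13,1,1,13) vs β=14 → FL=S FR=S RL=S RR=S
t=8: phase=(15,3,3,15) vs β=14 → FL=W FR=S RL=S RR=W
t=14: phase=(21,9,9,21) vs β=14 → FL=W FR=S RL=S RR=W
t=29: phase=(12,0,0,12) vs β=14 → FL=S FR=S RL=S RR=S
t=30: phase=(13,1,1,13) vs β=14 → FL=S FR=S RL=S RR=S
t=41: phase=(0,12,12,0) vs β=14 → FL=S FR=S RL=S RR=S

t=0: FL=S FR=W RL=W RR=S
t=5: FL=S FR=S RL=S RR=S
t=6: FL=S FR=S RL=S RR=S
t=8: FL=W FR=S RL=S RR=W
t=14: FL=W FR=S RL=S RR=W
t=29: FL=S FR=S RL=S RR=S
t=30: FL=S FR=S RL=S RR=S
t=41: FL=S FR=S RL=S RR=S


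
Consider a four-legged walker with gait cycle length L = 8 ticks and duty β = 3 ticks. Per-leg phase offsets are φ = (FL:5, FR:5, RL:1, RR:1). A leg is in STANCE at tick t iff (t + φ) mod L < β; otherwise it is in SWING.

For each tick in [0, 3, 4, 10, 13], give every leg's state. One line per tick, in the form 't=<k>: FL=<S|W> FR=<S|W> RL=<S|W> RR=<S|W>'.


t=0: phase=(5,5,1,1) vs β=3 → FL=W FR=W RL=S RR=S
t=3: phase=(0,0,4,4) vs β=3 → FL=S FR=S RL=W RR=W
t=4: phase=(1,1,5,5) vs β=3 → FL=S FR=S RL=W RR=W
t=10: phase=(7,7,3,3) vs β=3 → FL=W FR=W RL=W RR=W
t=13: phase=(2,2,6,6) vs β=3 → FL=S FR=S RL=W RR=W

t=0: FL=W FR=W RL=S RR=S
t=3: FL=S FR=S RL=W RR=W
t=4: FL=S FR=S RL=W RR=W
t=10: FL=W FR=W RL=W RR=W
t=13: FL=S FR=S RL=W RR=W


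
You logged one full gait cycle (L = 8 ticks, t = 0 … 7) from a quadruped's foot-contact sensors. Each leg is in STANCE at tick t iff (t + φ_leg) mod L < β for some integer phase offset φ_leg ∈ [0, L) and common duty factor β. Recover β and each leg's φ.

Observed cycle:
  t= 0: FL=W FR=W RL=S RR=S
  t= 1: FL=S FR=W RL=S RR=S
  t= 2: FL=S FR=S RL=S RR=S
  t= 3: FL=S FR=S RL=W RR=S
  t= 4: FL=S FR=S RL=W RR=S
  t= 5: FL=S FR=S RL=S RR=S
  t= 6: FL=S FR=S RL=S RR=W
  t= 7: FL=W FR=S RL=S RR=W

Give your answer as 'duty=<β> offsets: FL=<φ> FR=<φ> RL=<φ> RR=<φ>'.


duty β = stance ticks per leg = 6
FL: stance ticks = 6; W→S at t=1 → φ=7
FR: stance ticks = 6; W→S at t=2 → φ=6
RL: stance ticks = 6; W→S at t=5 → φ=3
RR: stance ticks = 6; W→S at t=0 → φ=0

duty=6 offsets: FL=7 FR=6 RL=3 RR=0


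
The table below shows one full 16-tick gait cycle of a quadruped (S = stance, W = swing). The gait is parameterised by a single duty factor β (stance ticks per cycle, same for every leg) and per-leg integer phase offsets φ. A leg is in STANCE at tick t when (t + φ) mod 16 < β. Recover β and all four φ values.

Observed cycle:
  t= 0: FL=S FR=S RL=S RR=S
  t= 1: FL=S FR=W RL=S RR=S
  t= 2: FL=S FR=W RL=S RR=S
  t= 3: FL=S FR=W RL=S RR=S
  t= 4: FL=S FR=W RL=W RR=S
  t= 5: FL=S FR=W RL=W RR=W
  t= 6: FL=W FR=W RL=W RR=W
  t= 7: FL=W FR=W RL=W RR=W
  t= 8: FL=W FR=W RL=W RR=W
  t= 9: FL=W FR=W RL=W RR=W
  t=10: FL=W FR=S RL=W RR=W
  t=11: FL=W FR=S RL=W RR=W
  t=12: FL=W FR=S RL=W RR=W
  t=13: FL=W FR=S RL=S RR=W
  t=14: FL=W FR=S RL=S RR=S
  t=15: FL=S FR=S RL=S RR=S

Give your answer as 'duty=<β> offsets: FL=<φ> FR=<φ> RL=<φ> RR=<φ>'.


duty β = stance ticks per leg = 7
FL: stance ticks = 7; W→S at t=15 → φ=1
FR: stance ticks = 7; W→S at t=10 → φ=6
RL: stance ticks = 7; W→S at t=13 → φ=3
RR: stance ticks = 7; W→S at t=14 → φ=2

duty=7 offsets: FL=1 FR=6 RL=3 RR=2


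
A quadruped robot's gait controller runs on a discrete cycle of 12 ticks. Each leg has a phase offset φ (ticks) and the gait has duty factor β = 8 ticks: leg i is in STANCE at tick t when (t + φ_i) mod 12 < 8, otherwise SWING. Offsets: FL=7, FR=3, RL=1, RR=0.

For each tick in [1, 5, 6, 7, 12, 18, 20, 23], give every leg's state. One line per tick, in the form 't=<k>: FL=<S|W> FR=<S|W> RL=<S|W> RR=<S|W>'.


t=1: FL=W FR=S RL=S RR=S
t=5: FL=S FR=W RL=S RR=S
t=6: FL=S FR=W RL=S RR=S
t=7: FL=S FR=W RL=W RR=S
t=12: FL=S FR=S RL=S RR=S
t=18: FL=S FR=W RL=S RR=S
t=20: FL=S FR=W RL=W RR=W
t=23: FL=S FR=S RL=S RR=W

t=1: phase=(8,4,2,1) vs β=8 → FL=W FR=S RL=S RR=S
t=5: phase=(0,8,6,5) vs β=8 → FL=S FR=W RL=S RR=S
t=6: phase=(1,9,7,6) vs β=8 → FL=S FR=W RL=S RR=S
t=7: phase=(2,10,8,7) vs β=8 → FL=S FR=W RL=W RR=S
t=12: phase=(7,3,1,0) vs β=8 → FL=S FR=S RL=S RR=S
t=18: phase=(1,9,7,6) vs β=8 → FL=S FR=W RL=S RR=S
t=20: phase=(3,11,9,8) vs β=8 → FL=S FR=W RL=W RR=W
t=23: phase=(6,2,0,11) vs β=8 → FL=S FR=S RL=S RR=W


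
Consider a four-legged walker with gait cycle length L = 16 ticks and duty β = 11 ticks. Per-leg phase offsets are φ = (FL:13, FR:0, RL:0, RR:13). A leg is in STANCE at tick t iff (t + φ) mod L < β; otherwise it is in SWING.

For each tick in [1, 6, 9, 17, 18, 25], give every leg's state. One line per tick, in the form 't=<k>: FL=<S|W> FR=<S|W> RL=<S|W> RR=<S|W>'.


t=1: FL=W FR=S RL=S RR=W
t=6: FL=S FR=S RL=S RR=S
t=9: FL=S FR=S RL=S RR=S
t=17: FL=W FR=S RL=S RR=W
t=18: FL=W FR=S RL=S RR=W
t=25: FL=S FR=S RL=S RR=S

t=1: phase=(14,1,1,14) vs β=11 → FL=W FR=S RL=S RR=W
t=6: phase=(3,6,6,3) vs β=11 → FL=S FR=S RL=S RR=S
t=9: phase=(6,9,9,6) vs β=11 → FL=S FR=S RL=S RR=S
t=17: phase=(14,1,1,14) vs β=11 → FL=W FR=S RL=S RR=W
t=18: phase=(15,2,2,15) vs β=11 → FL=W FR=S RL=S RR=W
t=25: phase=(6,9,9,6) vs β=11 → FL=S FR=S RL=S RR=S


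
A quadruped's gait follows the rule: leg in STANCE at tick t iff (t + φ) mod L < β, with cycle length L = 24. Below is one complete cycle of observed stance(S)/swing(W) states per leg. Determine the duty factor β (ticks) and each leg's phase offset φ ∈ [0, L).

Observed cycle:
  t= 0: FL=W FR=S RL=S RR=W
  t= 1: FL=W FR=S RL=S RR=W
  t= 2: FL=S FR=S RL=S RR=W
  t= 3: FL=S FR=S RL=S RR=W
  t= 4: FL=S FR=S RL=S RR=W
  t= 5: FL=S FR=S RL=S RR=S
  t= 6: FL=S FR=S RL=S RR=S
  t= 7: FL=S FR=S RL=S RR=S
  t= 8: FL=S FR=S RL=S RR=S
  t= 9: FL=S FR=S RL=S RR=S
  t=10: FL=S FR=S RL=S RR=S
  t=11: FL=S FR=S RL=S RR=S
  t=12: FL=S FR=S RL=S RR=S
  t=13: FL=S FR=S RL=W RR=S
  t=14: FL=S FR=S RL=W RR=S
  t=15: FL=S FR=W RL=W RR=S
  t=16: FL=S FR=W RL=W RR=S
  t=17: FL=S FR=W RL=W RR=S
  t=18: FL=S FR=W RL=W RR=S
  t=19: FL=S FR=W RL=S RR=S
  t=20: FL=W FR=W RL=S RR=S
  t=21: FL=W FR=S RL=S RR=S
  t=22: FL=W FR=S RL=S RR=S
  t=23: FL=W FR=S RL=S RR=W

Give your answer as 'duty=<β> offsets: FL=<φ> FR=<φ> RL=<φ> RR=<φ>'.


duty=18 offsets: FL=22 FR=3 RL=5 RR=19

duty β = stance ticks per leg = 18
FL: stance ticks = 18; W→S at t=2 → φ=22
FR: stance ticks = 18; W→S at t=21 → φ=3
RL: stance ticks = 18; W→S at t=19 → φ=5
RR: stance ticks = 18; W→S at t=5 → φ=19


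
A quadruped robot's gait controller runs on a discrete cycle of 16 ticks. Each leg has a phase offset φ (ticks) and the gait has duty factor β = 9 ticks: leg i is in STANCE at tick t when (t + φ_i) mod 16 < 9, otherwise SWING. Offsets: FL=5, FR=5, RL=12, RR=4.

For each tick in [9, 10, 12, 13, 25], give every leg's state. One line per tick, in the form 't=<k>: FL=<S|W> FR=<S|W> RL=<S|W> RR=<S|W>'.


t=9: phase=(14,14,5,13) vs β=9 → FL=W FR=W RL=S RR=W
t=10: phase=(15,15,6,14) vs β=9 → FL=W FR=W RL=S RR=W
t=12: phase=(1,1,8,0) vs β=9 → FL=S FR=S RL=S RR=S
t=13: phase=(2,2,9,1) vs β=9 → FL=S FR=S RL=W RR=S
t=25: phase=(14,14,5,13) vs β=9 → FL=W FR=W RL=S RR=W

t=9: FL=W FR=W RL=S RR=W
t=10: FL=W FR=W RL=S RR=W
t=12: FL=S FR=S RL=S RR=S
t=13: FL=S FR=S RL=W RR=S
t=25: FL=W FR=W RL=S RR=W


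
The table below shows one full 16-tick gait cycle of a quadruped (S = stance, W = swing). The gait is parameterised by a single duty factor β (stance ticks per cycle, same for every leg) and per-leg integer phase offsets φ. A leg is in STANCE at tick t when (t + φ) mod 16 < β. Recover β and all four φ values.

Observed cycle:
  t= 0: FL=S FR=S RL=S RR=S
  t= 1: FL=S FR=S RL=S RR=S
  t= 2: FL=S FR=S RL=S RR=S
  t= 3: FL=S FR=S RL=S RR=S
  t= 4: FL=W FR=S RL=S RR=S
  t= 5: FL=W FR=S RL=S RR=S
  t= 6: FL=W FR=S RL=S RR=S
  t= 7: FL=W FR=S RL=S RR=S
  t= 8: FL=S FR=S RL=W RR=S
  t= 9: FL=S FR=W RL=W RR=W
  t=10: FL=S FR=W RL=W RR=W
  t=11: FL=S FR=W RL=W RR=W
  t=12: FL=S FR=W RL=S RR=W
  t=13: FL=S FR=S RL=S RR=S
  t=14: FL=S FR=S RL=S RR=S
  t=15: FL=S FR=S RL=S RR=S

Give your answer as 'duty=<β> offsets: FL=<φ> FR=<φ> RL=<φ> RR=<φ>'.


duty=12 offsets: FL=8 FR=3 RL=4 RR=3

duty β = stance ticks per leg = 12
FL: stance ticks = 12; W→S at t=8 → φ=8
FR: stance ticks = 12; W→S at t=13 → φ=3
RL: stance ticks = 12; W→S at t=12 → φ=4
RR: stance ticks = 12; W→S at t=13 → φ=3


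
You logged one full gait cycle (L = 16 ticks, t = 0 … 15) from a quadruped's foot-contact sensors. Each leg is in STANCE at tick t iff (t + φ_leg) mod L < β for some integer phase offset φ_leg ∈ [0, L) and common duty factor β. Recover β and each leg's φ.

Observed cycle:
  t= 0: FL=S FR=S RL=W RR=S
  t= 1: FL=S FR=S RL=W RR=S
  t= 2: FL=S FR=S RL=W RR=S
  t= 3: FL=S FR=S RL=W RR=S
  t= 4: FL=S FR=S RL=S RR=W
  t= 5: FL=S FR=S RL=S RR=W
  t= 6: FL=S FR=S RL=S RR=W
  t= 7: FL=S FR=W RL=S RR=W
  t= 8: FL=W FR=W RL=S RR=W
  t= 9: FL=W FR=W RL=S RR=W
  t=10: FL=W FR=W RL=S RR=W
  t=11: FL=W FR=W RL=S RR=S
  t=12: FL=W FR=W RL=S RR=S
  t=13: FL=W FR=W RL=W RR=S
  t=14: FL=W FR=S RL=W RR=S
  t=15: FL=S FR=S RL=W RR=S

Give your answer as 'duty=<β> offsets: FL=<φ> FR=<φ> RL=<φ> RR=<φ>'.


duty=9 offsets: FL=1 FR=2 RL=12 RR=5

duty β = stance ticks per leg = 9
FL: stance ticks = 9; W→S at t=15 → φ=1
FR: stance ticks = 9; W→S at t=14 → φ=2
RL: stance ticks = 9; W→S at t=4 → φ=12
RR: stance ticks = 9; W→S at t=11 → φ=5


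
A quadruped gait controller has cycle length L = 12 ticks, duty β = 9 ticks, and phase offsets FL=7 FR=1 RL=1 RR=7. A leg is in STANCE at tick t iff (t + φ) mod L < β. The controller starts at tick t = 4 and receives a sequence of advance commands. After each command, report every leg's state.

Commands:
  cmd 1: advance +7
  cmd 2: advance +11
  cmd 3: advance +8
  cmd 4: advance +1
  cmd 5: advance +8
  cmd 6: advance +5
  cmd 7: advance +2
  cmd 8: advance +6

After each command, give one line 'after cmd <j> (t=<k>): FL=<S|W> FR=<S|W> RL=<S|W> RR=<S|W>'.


start t=4: FL=W FR=S RL=S RR=W
cmd 1: advance +7 → t=11, phase=(6,0,0,6) → FL=S FR=S RL=S RR=S
cmd 2: advance +11 → t=22, phase=(5,11,11,5) → FL=S FR=W RL=W RR=S
cmd 3: advance +8 → t=30, phase=(1,7,7,1) → FL=S FR=S RL=S RR=S
cmd 4: advance +1 → t=31, phase=(2,8,8,2) → FL=S FR=S RL=S RR=S
cmd 5: advance +8 → t=39, phase=(10,4,4,10) → FL=W FR=S RL=S RR=W
cmd 6: advance +5 → t=44, phase=(3,9,9,3) → FL=S FR=W RL=W RR=S
cmd 7: advance +2 → t=46, phase=(5,11,11,5) → FL=S FR=W RL=W RR=S
cmd 8: advance +6 → t=52, phase=(11,5,5,11) → FL=W FR=S RL=S RR=W

after cmd 1 (t=11): FL=S FR=S RL=S RR=S
after cmd 2 (t=22): FL=S FR=W RL=W RR=S
after cmd 3 (t=30): FL=S FR=S RL=S RR=S
after cmd 4 (t=31): FL=S FR=S RL=S RR=S
after cmd 5 (t=39): FL=W FR=S RL=S RR=W
after cmd 6 (t=44): FL=S FR=W RL=W RR=S
after cmd 7 (t=46): FL=S FR=W RL=W RR=S
after cmd 8 (t=52): FL=W FR=S RL=S RR=W


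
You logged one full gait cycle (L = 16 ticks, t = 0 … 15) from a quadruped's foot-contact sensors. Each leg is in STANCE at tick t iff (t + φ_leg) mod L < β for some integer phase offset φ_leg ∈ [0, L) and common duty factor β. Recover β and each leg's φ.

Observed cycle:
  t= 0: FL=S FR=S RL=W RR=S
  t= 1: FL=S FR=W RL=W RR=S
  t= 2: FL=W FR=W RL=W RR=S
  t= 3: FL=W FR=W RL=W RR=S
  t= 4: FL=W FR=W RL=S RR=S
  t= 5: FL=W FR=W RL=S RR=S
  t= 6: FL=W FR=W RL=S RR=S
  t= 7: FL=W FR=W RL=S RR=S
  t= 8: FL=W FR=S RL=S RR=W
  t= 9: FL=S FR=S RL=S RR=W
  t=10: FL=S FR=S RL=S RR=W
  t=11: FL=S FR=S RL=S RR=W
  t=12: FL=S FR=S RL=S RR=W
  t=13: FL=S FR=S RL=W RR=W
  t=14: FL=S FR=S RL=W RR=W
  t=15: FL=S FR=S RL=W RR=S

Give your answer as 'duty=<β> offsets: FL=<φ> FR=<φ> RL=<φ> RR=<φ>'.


duty β = stance ticks per leg = 9
FL: stance ticks = 9; W→S at t=9 → φ=7
FR: stance ticks = 9; W→S at t=8 → φ=8
RL: stance ticks = 9; W→S at t=4 → φ=12
RR: stance ticks = 9; W→S at t=15 → φ=1

duty=9 offsets: FL=7 FR=8 RL=12 RR=1


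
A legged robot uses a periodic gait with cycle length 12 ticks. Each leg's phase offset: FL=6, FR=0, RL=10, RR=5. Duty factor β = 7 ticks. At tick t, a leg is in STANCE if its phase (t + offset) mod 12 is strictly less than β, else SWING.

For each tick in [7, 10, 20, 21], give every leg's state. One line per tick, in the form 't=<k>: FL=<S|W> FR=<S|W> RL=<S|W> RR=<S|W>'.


t=7: FL=S FR=W RL=S RR=S
t=10: FL=S FR=W RL=W RR=S
t=20: FL=S FR=W RL=S RR=S
t=21: FL=S FR=W RL=W RR=S

t=7: phase=(1,7,5,0) vs β=7 → FL=S FR=W RL=S RR=S
t=10: phase=(4,10,8,3) vs β=7 → FL=S FR=W RL=W RR=S
t=20: phase=(2,8,6,1) vs β=7 → FL=S FR=W RL=S RR=S
t=21: phase=(3,9,7,2) vs β=7 → FL=S FR=W RL=W RR=S


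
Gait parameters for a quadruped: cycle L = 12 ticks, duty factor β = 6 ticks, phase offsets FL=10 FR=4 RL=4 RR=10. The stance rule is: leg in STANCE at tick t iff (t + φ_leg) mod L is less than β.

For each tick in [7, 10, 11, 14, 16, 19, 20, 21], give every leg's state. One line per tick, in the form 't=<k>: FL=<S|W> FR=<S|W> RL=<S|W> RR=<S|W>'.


t=7: FL=S FR=W RL=W RR=S
t=10: FL=W FR=S RL=S RR=W
t=11: FL=W FR=S RL=S RR=W
t=14: FL=S FR=W RL=W RR=S
t=16: FL=S FR=W RL=W RR=S
t=19: FL=S FR=W RL=W RR=S
t=20: FL=W FR=S RL=S RR=W
t=21: FL=W FR=S RL=S RR=W

t=7: phase=(5,11,11,5) vs β=6 → FL=S FR=W RL=W RR=S
t=10: phase=(8,2,2,8) vs β=6 → FL=W FR=S RL=S RR=W
t=11: phase=(9,3,3,9) vs β=6 → FL=W FR=S RL=S RR=W
t=14: phase=(0,6,6,0) vs β=6 → FL=S FR=W RL=W RR=S
t=16: phase=(2,8,8,2) vs β=6 → FL=S FR=W RL=W RR=S
t=19: phase=(5,11,11,5) vs β=6 → FL=S FR=W RL=W RR=S
t=20: phase=(6,0,0,6) vs β=6 → FL=W FR=S RL=S RR=W
t=21: phase=(7,1,1,7) vs β=6 → FL=W FR=S RL=S RR=W


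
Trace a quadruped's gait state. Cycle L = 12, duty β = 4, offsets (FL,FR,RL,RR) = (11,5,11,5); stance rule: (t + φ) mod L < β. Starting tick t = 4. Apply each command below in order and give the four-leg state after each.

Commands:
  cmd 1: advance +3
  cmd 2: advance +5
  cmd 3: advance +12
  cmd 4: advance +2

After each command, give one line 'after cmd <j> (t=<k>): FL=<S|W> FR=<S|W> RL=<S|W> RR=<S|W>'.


after cmd 1 (t=7): FL=W FR=S RL=W RR=S
after cmd 2 (t=12): FL=W FR=W RL=W RR=W
after cmd 3 (t=24): FL=W FR=W RL=W RR=W
after cmd 4 (t=26): FL=S FR=W RL=S RR=W

start t=4: FL=S FR=W RL=S RR=W
cmd 1: advance +3 → t=7, phase=(6,0,6,0) → FL=W FR=S RL=W RR=S
cmd 2: advance +5 → t=12, phase=(11,5,11,5) → FL=W FR=W RL=W RR=W
cmd 3: advance +12 → t=24, phase=(11,5,11,5) → FL=W FR=W RL=W RR=W
cmd 4: advance +2 → t=26, phase=(1,7,1,7) → FL=S FR=W RL=S RR=W


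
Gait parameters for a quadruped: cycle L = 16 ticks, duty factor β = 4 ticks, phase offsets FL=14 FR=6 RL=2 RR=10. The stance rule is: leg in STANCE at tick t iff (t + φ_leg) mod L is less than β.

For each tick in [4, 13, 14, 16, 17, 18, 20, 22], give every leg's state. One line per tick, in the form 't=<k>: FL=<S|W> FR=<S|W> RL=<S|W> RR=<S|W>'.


t=4: FL=S FR=W RL=W RR=W
t=13: FL=W FR=S RL=W RR=W
t=14: FL=W FR=W RL=S RR=W
t=16: FL=W FR=W RL=S RR=W
t=17: FL=W FR=W RL=S RR=W
t=18: FL=S FR=W RL=W RR=W
t=20: FL=S FR=W RL=W RR=W
t=22: FL=W FR=W RL=W RR=S

t=4: phase=(2,10,6,14) vs β=4 → FL=S FR=W RL=W RR=W
t=13: phase=(11,3,15,7) vs β=4 → FL=W FR=S RL=W RR=W
t=14: phase=(12,4,0,8) vs β=4 → FL=W FR=W RL=S RR=W
t=16: phase=(14,6,2,10) vs β=4 → FL=W FR=W RL=S RR=W
t=17: phase=(15,7,3,11) vs β=4 → FL=W FR=W RL=S RR=W
t=18: phase=(0,8,4,12) vs β=4 → FL=S FR=W RL=W RR=W
t=20: phase=(2,10,6,14) vs β=4 → FL=S FR=W RL=W RR=W
t=22: phase=(4,12,8,0) vs β=4 → FL=W FR=W RL=W RR=S


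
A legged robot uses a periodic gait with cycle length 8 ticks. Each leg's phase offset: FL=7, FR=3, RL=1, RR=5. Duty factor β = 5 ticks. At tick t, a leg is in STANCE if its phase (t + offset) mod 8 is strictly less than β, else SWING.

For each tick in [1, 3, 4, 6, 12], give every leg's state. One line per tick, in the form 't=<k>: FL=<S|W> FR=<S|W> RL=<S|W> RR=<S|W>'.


t=1: FL=S FR=S RL=S RR=W
t=3: FL=S FR=W RL=S RR=S
t=4: FL=S FR=W RL=W RR=S
t=6: FL=W FR=S RL=W RR=S
t=12: FL=S FR=W RL=W RR=S

t=1: phase=(0,4,2,6) vs β=5 → FL=S FR=S RL=S RR=W
t=3: phase=(2,6,4,0) vs β=5 → FL=S FR=W RL=S RR=S
t=4: phase=(3,7,5,1) vs β=5 → FL=S FR=W RL=W RR=S
t=6: phase=(5,1,7,3) vs β=5 → FL=W FR=S RL=W RR=S
t=12: phase=(3,7,5,1) vs β=5 → FL=S FR=W RL=W RR=S


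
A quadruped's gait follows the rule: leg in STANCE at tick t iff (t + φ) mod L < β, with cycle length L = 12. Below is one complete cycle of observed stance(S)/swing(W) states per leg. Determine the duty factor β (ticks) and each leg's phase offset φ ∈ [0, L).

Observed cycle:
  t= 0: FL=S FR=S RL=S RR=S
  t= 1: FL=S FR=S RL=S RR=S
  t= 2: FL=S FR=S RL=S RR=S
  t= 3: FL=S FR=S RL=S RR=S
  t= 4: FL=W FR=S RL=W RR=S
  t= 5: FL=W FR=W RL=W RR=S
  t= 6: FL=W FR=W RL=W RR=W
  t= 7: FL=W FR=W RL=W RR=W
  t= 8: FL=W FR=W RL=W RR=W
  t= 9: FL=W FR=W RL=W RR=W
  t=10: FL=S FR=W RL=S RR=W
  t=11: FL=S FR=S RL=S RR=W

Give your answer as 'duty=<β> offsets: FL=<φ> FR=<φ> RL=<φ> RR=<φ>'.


duty=6 offsets: FL=2 FR=1 RL=2 RR=0

duty β = stance ticks per leg = 6
FL: stance ticks = 6; W→S at t=10 → φ=2
FR: stance ticks = 6; W→S at t=11 → φ=1
RL: stance ticks = 6; W→S at t=10 → φ=2
RR: stance ticks = 6; W→S at t=0 → φ=0
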